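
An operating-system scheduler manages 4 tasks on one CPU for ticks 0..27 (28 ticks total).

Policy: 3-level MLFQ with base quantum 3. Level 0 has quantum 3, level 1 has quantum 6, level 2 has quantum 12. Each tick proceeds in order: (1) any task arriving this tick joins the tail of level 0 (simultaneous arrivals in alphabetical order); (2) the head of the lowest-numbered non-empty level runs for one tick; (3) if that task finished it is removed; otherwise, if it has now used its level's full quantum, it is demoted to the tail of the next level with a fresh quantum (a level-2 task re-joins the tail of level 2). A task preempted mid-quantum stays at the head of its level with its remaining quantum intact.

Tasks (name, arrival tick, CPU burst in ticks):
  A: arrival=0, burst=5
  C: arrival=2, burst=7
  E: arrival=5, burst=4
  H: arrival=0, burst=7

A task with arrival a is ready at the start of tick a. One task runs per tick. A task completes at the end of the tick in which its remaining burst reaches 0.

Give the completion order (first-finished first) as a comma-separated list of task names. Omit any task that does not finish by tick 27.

t=0: L0/L1/L2 = AH/-/- → run A
t=1: L0/L1/L2 = AH/-/- → run A
t=2: L0/L1/L2 = AHC/-/- → run A
t=3: L0/L1/L2 = HC/A/- → run H
t=4: L0/L1/L2 = HC/A/- → run H
t=5: L0/L1/L2 = HCE/A/- → run H
t=6: L0/L1/L2 = CE/AH/- → run C
t=7: L0/L1/L2 = CE/AH/- → run C
t=8: L0/L1/L2 = CE/AH/- → run C
t=9: L0/L1/L2 = E/AHC/- → run E
t=10: L0/L1/L2 = E/AHC/- → run E
t=11: L0/L1/L2 = E/AHC/- → run E
t=12: L0/L1/L2 = -/AHCE/- → run A
t=13: L0/L1/L2 = -/AHCE/- → run A
t=14: L0/L1/L2 = -/HCE/- → run H
t=15: L0/L1/L2 = -/HCE/- → run H
t=16: L0/L1/L2 = -/HCE/- → run H
t=17: L0/L1/L2 = -/HCE/- → run H
t=18: L0/L1/L2 = -/CE/- → run C
t=19: L0/L1/L2 = -/CE/- → run C
t=20: L0/L1/L2 = -/CE/- → run C
t=21: L0/L1/L2 = -/CE/- → run C
t=22: L0/L1/L2 = -/E/- → run E
t=23: (idle)
t=24: (idle)
t=25: (idle)
t=26: (idle)
t=27: (idle)

completion order = A, H, C, E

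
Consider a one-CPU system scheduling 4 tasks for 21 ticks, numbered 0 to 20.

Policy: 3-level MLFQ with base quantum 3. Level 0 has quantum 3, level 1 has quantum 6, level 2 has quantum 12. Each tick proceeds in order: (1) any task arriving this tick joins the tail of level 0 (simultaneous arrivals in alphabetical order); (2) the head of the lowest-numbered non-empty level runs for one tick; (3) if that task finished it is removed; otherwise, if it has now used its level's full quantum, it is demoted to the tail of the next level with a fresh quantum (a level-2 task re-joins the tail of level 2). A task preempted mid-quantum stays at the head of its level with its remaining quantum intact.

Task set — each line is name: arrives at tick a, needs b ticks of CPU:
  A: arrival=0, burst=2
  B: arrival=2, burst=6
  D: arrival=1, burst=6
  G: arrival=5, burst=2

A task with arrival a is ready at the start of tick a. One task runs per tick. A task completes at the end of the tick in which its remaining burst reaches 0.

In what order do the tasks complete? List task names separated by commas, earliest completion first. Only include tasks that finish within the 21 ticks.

completion order = A, G, D, B

t=0: L0/L1/L2 = A/-/- → run A
t=1: L0/L1/L2 = AD/-/- → run A
t=2: L0/L1/L2 = DB/-/- → run D
t=3: L0/L1/L2 = DB/-/- → run D
t=4: L0/L1/L2 = DB/-/- → run D
t=5: L0/L1/L2 = BG/D/- → run B
t=6: L0/L1/L2 = BG/D/- → run B
t=7: L0/L1/L2 = BG/D/- → run B
t=8: L0/L1/L2 = G/DB/- → run G
t=9: L0/L1/L2 = G/DB/- → run G
t=10: L0/L1/L2 = -/DB/- → run D
t=11: L0/L1/L2 = -/DB/- → run D
t=12: L0/L1/L2 = -/DB/- → run D
t=13: L0/L1/L2 = -/B/- → run B
t=14: L0/L1/L2 = -/B/- → run B
t=15: L0/L1/L2 = -/B/- → run B
t=16: (idle)
t=17: (idle)
t=18: (idle)
t=19: (idle)
t=20: (idle)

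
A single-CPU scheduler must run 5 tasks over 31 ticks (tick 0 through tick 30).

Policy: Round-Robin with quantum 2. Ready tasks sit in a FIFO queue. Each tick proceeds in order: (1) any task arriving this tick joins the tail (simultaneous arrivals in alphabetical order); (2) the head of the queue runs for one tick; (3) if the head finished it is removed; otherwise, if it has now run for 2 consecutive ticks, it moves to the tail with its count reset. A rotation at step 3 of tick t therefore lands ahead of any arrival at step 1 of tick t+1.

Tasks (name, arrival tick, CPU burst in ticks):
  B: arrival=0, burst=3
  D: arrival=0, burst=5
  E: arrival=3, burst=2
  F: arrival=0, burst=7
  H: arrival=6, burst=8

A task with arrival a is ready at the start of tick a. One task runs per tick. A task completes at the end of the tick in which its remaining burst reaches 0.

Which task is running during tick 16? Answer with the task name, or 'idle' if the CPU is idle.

running at tick 16 = F

t=0: queue=[B,D,F] q_used=0 → run B
t=1: queue=[B,D,F] q_used=1 → run B
t=2: queue=[D,F,B] q_used=0 → run D
t=3: queue=[D,F,B,E] q_used=1 → run D
t=4: queue=[F,B,E,D] q_used=0 → run F
t=5: queue=[F,B,E,D] q_used=1 → run F
t=6: queue=[B,E,D,F,H] q_used=0 → run B
t=7: queue=[E,D,F,H] q_used=0 → run E
t=8: queue=[E,D,F,H] q_used=1 → run E
t=9: queue=[D,F,H] q_used=0 → run D
t=10: queue=[D,F,H] q_used=1 → run D
t=11: queue=[F,H,D] q_used=0 → run F
t=12: queue=[F,H,D] q_used=1 → run F
t=13: queue=[H,D,F] q_used=0 → run H
t=14: queue=[H,D,F] q_used=1 → run H
t=15: queue=[D,F,H] q_used=0 → run D
t=16: queue=[F,H] q_used=0 → run F
t=17: queue=[F,H] q_used=1 → run F
t=18: queue=[H,F] q_used=0 → run H
t=19: queue=[H,F] q_used=1 → run H
t=20: queue=[F,H] q_used=0 → run F
t=21: queue=[H] q_used=0 → run H
t=22: queue=[H] q_used=1 → run H
t=23: queue=[H] q_used=0 → run H
t=24: queue=[H] q_used=1 → run H
t=25: (idle)
t=26: (idle)
t=27: (idle)
t=28: (idle)
t=29: (idle)
t=30: (idle)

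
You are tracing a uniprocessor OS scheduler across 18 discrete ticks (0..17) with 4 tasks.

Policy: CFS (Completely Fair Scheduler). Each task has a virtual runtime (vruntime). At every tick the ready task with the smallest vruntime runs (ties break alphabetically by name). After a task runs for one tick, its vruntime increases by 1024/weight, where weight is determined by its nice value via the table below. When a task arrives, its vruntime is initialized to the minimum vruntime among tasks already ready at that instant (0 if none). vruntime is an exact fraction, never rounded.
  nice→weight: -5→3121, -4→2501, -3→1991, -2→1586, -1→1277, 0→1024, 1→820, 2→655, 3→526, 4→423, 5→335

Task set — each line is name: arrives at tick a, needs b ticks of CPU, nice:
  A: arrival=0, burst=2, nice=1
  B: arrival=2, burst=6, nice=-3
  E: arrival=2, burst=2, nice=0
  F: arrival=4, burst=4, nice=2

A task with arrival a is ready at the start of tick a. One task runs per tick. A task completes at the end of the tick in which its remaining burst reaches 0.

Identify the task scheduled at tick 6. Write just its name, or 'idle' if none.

t=0: vr[A=0] → run A
t=1: vr[A=256/205] → run A
t=2: vr[B=0 E=0] → run B
t=3: vr[B=1024/1991 E=0] → run E
t=4: vr[B=1024/1991 E=1 F=1024/1991] → run B
t=5: vr[B=2048/1991 E=1 F=1024/1991] → run F
t=6: vr[B=2048/1991 E=1 F=2709504/1304105] → run E
t=7: vr[B=2048/1991 F=2709504/1304105] → run B
t=8: vr[B=3072/1991 F=2709504/1304105] → run B
t=9: vr[B=4096/1991 F=2709504/1304105] → run B
t=10: vr[B=5120/1991 F=2709504/1304105] → run F
t=11: vr[B=5120/1991 F=4748288/1304105] → run B
t=12: vr[F=4748288/1304105] → run F
t=13: vr[F=6787072/1304105] → run F
t=14: (idle)
t=15: (idle)
t=16: (idle)
t=17: (idle)

running at tick 6 = E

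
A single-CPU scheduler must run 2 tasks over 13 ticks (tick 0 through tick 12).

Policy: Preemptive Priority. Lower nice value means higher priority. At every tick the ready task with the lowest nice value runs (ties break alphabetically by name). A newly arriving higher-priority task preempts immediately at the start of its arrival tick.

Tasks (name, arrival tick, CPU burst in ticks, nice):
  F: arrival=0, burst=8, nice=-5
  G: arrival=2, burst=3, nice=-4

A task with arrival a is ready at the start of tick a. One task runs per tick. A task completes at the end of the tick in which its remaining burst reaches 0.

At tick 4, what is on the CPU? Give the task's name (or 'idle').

t=0: ready={F} → run F
t=1: ready={F} → run F
t=2: ready={F,G} → run F
t=3: ready={F,G} → run F
t=4: ready={F,G} → run F
t=5: ready={F,G} → run F
t=6: ready={F,G} → run F
t=7: ready={F,G} → run F
t=8: ready={G} → run G
t=9: ready={G} → run G
t=10: ready={G} → run G
t=11: (idle)
t=12: (idle)

running at tick 4 = F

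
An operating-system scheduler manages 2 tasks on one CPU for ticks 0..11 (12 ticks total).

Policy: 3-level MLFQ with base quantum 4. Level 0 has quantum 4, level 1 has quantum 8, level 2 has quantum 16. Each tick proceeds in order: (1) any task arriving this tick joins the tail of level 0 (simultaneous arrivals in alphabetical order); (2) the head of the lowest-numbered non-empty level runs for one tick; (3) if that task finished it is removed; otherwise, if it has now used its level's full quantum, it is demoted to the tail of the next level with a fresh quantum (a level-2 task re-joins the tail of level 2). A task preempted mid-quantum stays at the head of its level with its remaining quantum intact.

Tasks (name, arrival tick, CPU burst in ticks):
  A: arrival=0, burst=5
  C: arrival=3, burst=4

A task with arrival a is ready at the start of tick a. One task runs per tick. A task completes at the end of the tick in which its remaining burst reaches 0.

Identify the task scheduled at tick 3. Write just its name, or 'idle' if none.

t=0: L0/L1/L2 = A/-/- → run A
t=1: L0/L1/L2 = A/-/- → run A
t=2: L0/L1/L2 = A/-/- → run A
t=3: L0/L1/L2 = AC/-/- → run A
t=4: L0/L1/L2 = C/A/- → run C
t=5: L0/L1/L2 = C/A/- → run C
t=6: L0/L1/L2 = C/A/- → run C
t=7: L0/L1/L2 = C/A/- → run C
t=8: L0/L1/L2 = -/A/- → run A
t=9: (idle)
t=10: (idle)
t=11: (idle)

running at tick 3 = A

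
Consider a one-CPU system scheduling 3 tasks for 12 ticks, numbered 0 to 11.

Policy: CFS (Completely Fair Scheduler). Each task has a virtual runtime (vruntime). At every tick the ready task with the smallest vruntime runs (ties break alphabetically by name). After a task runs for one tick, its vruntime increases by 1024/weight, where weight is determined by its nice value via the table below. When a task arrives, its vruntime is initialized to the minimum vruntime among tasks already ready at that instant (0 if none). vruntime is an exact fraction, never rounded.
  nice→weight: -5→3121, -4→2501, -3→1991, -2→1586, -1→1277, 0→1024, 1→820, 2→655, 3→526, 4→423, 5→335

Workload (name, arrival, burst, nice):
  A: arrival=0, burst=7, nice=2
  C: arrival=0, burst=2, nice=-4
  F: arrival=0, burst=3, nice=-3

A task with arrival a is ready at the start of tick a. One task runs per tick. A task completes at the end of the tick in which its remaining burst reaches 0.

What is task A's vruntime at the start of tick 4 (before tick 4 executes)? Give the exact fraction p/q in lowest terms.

t=0: vr[A=0 C=0 F=0] → run A
t=1: vr[A=1024/655 C=0 F=0] → run C
t=2: vr[A=1024/655 C=1024/2501 F=0] → run F
t=3: vr[A=1024/655 C=1024/2501 F=1024/1991] → run C
t=4: vr[A=1024/655 F=1024/1991] → run F
t=5: vr[A=1024/655 F=2048/1991] → run F
t=6: vr[A=1024/655] → run A
t=7: vr[A=2048/655] → run A
t=8: vr[A=3072/655] → run A
t=9: vr[A=4096/655] → run A
t=10: vr[A=1024/131] → run A
t=11: vr[A=6144/655] → run A

vruntime(A, start of tick 4) = 1024/655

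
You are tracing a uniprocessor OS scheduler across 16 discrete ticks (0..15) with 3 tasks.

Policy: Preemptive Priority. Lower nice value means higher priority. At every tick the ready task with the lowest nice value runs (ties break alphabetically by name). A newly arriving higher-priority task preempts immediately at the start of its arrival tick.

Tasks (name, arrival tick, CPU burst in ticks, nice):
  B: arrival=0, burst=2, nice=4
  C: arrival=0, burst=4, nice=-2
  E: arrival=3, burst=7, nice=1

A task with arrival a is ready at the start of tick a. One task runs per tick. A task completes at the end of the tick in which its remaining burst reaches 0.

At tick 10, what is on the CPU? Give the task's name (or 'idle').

t=0: ready={B,C} → run C
t=1: ready={B,C} → run C
t=2: ready={B,C} → run C
t=3: ready={B,C,E} → run C
t=4: ready={B,E} → run E
t=5: ready={B,E} → run E
t=6: ready={B,E} → run E
t=7: ready={B,E} → run E
t=8: ready={B,E} → run E
t=9: ready={B,E} → run E
t=10: ready={B,E} → run E
t=11: ready={B} → run B
t=12: ready={B} → run B
t=13: (idle)
t=14: (idle)
t=15: (idle)

running at tick 10 = E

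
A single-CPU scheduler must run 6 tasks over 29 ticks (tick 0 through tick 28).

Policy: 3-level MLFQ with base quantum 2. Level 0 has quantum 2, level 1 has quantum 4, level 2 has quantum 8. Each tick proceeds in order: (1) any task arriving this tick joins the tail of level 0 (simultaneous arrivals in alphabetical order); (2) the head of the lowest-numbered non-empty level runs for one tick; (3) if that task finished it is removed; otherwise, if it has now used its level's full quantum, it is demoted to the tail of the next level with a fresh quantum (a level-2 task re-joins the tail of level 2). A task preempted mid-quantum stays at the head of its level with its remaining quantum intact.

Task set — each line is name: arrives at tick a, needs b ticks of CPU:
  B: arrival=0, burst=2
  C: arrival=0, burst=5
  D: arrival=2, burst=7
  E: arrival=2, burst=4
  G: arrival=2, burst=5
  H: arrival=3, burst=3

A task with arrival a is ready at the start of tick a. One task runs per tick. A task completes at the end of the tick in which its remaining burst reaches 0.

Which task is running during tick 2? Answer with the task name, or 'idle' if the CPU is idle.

running at tick 2 = C

t=0: L0/L1/L2 = BC/-/- → run B
t=1: L0/L1/L2 = BC/-/- → run B
t=2: L0/L1/L2 = CDEG/-/- → run C
t=3: L0/L1/L2 = CDEGH/-/- → run C
t=4: L0/L1/L2 = DEGH/C/- → run D
t=5: L0/L1/L2 = DEGH/C/- → run D
t=6: L0/L1/L2 = EGH/CD/- → run E
t=7: L0/L1/L2 = EGH/CD/- → run E
t=8: L0/L1/L2 = GH/CDE/- → run G
t=9: L0/L1/L2 = GH/CDE/- → run G
t=10: L0/L1/L2 = H/CDEG/- → run H
t=11: L0/L1/L2 = H/CDEG/- → run H
t=12: L0/L1/L2 = -/CDEGH/- → run C
t=13: L0/L1/L2 = -/CDEGH/- → run C
t=14: L0/L1/L2 = -/CDEGH/- → run C
t=15: L0/L1/L2 = -/DEGH/- → run D
t=16: L0/L1/L2 = -/DEGH/- → run D
t=17: L0/L1/L2 = -/DEGH/- → run D
t=18: L0/L1/L2 = -/DEGH/- → run D
t=19: L0/L1/L2 = -/EGH/D → run E
t=20: L0/L1/L2 = -/EGH/D → run E
t=21: L0/L1/L2 = -/GH/D → run G
t=22: L0/L1/L2 = -/GH/D → run G
t=23: L0/L1/L2 = -/GH/D → run G
t=24: L0/L1/L2 = -/H/D → run H
t=25: L0/L1/L2 = -/-/D → run D
t=26: (idle)
t=27: (idle)
t=28: (idle)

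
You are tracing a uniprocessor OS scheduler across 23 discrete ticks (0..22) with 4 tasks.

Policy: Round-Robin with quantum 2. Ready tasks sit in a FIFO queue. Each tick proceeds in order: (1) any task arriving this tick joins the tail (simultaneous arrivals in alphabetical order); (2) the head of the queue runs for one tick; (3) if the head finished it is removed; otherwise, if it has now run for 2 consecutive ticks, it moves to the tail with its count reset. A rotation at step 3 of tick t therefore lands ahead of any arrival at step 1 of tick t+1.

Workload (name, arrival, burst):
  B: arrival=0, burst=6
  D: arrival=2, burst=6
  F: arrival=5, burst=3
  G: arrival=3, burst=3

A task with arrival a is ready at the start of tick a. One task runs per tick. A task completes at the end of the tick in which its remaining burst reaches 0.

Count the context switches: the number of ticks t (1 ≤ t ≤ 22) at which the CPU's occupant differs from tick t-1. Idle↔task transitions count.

t=0: queue=[B] q_used=0 → run B
t=1: queue=[B] q_used=1 → run B
t=2: queue=[B,D] q_used=0 → run B
t=3: queue=[B,D,G] q_used=1 → run B
t=4: queue=[D,G,B] q_used=0 → run D
t=5: queue=[D,G,B,F] q_used=1 → run D
t=6: queue=[G,B,F,D] q_used=0 → run G
t=7: queue=[G,B,F,D] q_used=1 → run G
t=8: queue=[B,F,D,G] q_used=0 → run B
t=9: queue=[B,F,D,G] q_used=1 → run B
t=10: queue=[F,D,G] q_used=0 → run F
t=11: queue=[F,D,G] q_used=1 → run F
t=12: queue=[D,G,F] q_used=0 → run D
t=13: queue=[D,G,F] q_used=1 → run D
t=14: queue=[G,F,D] q_used=0 → run G
t=15: queue=[F,D] q_used=0 → run F
t=16: queue=[D] q_used=0 → run D
t=17: queue=[D] q_used=1 → run D
t=18: (idle)
t=19: (idle)
t=20: (idle)
t=21: (idle)
t=22: (idle)

context switches = 9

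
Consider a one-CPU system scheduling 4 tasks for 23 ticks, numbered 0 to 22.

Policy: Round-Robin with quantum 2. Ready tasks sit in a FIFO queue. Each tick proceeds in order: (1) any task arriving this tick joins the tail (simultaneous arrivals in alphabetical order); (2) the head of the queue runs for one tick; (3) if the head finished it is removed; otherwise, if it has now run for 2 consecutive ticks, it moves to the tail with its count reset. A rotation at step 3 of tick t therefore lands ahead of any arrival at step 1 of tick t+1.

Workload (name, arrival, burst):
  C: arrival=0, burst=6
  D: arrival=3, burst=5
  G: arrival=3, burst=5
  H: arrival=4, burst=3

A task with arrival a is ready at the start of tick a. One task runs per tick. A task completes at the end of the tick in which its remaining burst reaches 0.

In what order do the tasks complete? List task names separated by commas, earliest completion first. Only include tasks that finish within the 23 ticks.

completion order = C, H, D, G

t=0: queue=[C] q_used=0 → run C
t=1: queue=[C] q_used=1 → run C
t=2: queue=[C] q_used=0 → run C
t=3: queue=[C,D,G] q_used=1 → run C
t=4: queue=[D,G,C,H] q_used=0 → run D
t=5: queue=[D,G,C,H] q_used=1 → run D
t=6: queue=[G,C,H,D] q_used=0 → run G
t=7: queue=[G,C,H,D] q_used=1 → run G
t=8: queue=[C,H,D,G] q_used=0 → run C
t=9: queue=[C,H,D,G] q_used=1 → run C
t=10: queue=[H,D,G] q_used=0 → run H
t=11: queue=[H,D,G] q_used=1 → run H
t=12: queue=[D,G,H] q_used=0 → run D
t=13: queue=[D,G,H] q_used=1 → run D
t=14: queue=[G,H,D] q_used=0 → run G
t=15: queue=[G,H,D] q_used=1 → run G
t=16: queue=[H,D,G] q_used=0 → run H
t=17: queue=[D,G] q_used=0 → run D
t=18: queue=[G] q_used=0 → run G
t=19: (idle)
t=20: (idle)
t=21: (idle)
t=22: (idle)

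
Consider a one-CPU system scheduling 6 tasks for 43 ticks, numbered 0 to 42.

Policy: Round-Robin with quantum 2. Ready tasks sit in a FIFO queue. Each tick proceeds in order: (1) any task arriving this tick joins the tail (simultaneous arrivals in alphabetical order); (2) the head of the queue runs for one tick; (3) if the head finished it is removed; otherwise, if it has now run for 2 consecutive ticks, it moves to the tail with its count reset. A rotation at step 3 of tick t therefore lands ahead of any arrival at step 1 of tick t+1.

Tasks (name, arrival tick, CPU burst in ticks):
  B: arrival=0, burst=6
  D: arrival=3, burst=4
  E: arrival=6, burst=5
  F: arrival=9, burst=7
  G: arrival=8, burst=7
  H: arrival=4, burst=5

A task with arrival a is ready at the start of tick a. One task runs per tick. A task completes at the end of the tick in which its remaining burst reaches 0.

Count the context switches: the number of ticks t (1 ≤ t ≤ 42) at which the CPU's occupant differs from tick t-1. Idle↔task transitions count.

context switches = 18

t=0: queue=[B] q_used=0 → run B
t=1: queue=[B] q_used=1 → run B
t=2: queue=[B] q_used=0 → run B
t=3: queue=[B,D] q_used=1 → run B
t=4: queue=[D,B,H] q_used=0 → run D
t=5: queue=[D,B,H] q_used=1 → run D
t=6: queue=[B,H,D,E] q_used=0 → run B
t=7: queue=[B,H,D,E] q_used=1 → run B
t=8: queue=[H,D,E,G] q_used=0 → run H
t=9: queue=[H,D,E,G,F] q_used=1 → run H
t=10: queue=[D,E,G,F,H] q_used=0 → run D
t=11: queue=[D,E,G,F,H] q_used=1 → run D
t=12: queue=[E,G,F,H] q_used=0 → run E
t=13: queue=[E,G,F,H] q_used=1 → run E
t=14: queue=[G,F,H,E] q_used=0 → run G
t=15: queue=[G,F,H,E] q_used=1 → run G
t=16: queue=[F,H,E,G] q_used=0 → run F
t=17: queue=[F,H,E,G] q_used=1 → run F
t=18: queue=[H,E,G,F] q_used=0 → run H
t=19: queue=[H,E,G,F] q_used=1 → run H
t=20: queue=[E,G,F,H] q_used=0 → run E
t=21: queue=[E,G,F,H] q_used=1 → run E
t=22: queue=[G,F,H,E] q_used=0 → run G
t=23: queue=[G,F,H,E] q_used=1 → run G
t=24: queue=[F,H,E,G] q_used=0 → run F
t=25: queue=[F,H,E,G] q_used=1 → run F
t=26: queue=[H,E,G,F] q_used=0 → run H
t=27: queue=[E,G,F] q_used=0 → run E
t=28: queue=[G,F] q_used=0 → run G
t=29: queue=[G,F] q_used=1 → run G
t=30: queue=[F,G] q_used=0 → run F
t=31: queue=[F,G] q_used=1 → run F
t=32: queue=[G,F] q_used=0 → run G
t=33: queue=[F] q_used=0 → run F
t=34: (idle)
t=35: (idle)
t=36: (idle)
t=37: (idle)
t=38: (idle)
t=39: (idle)
t=40: (idle)
t=41: (idle)
t=42: (idle)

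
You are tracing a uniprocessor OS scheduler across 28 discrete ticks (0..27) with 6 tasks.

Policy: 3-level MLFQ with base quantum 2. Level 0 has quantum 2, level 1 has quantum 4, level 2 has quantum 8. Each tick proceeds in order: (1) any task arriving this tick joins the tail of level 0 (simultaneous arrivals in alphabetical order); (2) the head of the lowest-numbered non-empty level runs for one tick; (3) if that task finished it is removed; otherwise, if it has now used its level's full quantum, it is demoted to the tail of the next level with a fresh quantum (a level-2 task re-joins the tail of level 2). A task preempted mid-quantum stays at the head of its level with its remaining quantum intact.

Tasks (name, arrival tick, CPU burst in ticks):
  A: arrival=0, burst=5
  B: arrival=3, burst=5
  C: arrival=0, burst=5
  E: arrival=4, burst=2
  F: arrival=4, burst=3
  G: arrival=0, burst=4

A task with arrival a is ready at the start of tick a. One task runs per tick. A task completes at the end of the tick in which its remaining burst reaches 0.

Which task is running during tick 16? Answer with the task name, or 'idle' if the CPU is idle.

t=0: L0/L1/L2 = ACG/-/- → run A
t=1: L0/L1/L2 = ACG/-/- → run A
t=2: L0/L1/L2 = CG/A/- → run C
t=3: L0/L1/L2 = CGB/A/- → run C
t=4: L0/L1/L2 = GBEF/AC/- → run G
t=5: L0/L1/L2 = GBEF/AC/- → run G
t=6: L0/L1/L2 = BEF/ACG/- → run B
t=7: L0/L1/L2 = BEF/ACG/- → run B
t=8: L0/L1/L2 = EF/ACGB/- → run E
t=9: L0/L1/L2 = EF/ACGB/- → run E
t=10: L0/L1/L2 = F/ACGB/- → run F
t=11: L0/L1/L2 = F/ACGB/- → run F
t=12: L0/L1/L2 = -/ACGBF/- → run A
t=13: L0/L1/L2 = -/ACGBF/- → run A
t=14: L0/L1/L2 = -/ACGBF/- → run A
t=15: L0/L1/L2 = -/CGBF/- → run C
t=16: L0/L1/L2 = -/CGBF/- → run C
t=17: L0/L1/L2 = -/CGBF/- → run C
t=18: L0/L1/L2 = -/GBF/- → run G
t=19: L0/L1/L2 = -/GBF/- → run G
t=20: L0/L1/L2 = -/BF/- → run B
t=21: L0/L1/L2 = -/BF/- → run B
t=22: L0/L1/L2 = -/BF/- → run B
t=23: L0/L1/L2 = -/F/- → run F
t=24: (idle)
t=25: (idle)
t=26: (idle)
t=27: (idle)

running at tick 16 = C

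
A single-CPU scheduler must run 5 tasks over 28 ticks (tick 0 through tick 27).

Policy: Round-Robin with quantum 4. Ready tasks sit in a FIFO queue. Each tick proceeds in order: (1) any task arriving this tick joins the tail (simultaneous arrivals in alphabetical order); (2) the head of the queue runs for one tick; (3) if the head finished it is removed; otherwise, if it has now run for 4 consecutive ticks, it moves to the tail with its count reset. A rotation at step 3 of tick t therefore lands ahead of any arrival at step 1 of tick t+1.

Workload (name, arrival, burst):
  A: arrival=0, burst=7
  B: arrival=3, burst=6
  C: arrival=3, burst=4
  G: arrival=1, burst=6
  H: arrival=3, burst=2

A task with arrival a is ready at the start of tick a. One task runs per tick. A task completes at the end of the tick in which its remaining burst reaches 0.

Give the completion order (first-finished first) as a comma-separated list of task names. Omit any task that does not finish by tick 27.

completion order = C, H, A, G, B

t=0: queue=[A] q_used=0 → run A
t=1: queue=[A,G] q_used=1 → run A
t=2: queue=[A,G] q_used=2 → run A
t=3: queue=[A,G,B,C,H] q_used=3 → run A
t=4: queue=[G,B,C,H,A] q_used=0 → run G
t=5: queue=[G,B,C,H,A] q_used=1 → run G
t=6: queue=[G,B,C,H,A] q_used=2 → run G
t=7: queue=[G,B,C,H,A] q_used=3 → run G
t=8: queue=[B,C,H,A,G] q_used=0 → run B
t=9: queue=[B,C,H,A,G] q_used=1 → run B
t=10: queue=[B,C,H,A,G] q_used=2 → run B
t=11: queue=[B,C,H,A,G] q_used=3 → run B
t=12: queue=[C,H,A,G,B] q_used=0 → run C
t=13: queue=[C,H,A,G,B] q_used=1 → run C
t=14: queue=[C,H,A,G,B] q_used=2 → run C
t=15: queue=[C,H,A,G,B] q_used=3 → run C
t=16: queue=[H,A,G,B] q_used=0 → run H
t=17: queue=[H,A,G,B] q_used=1 → run H
t=18: queue=[A,G,B] q_used=0 → run A
t=19: queue=[A,G,B] q_used=1 → run A
t=20: queue=[A,G,B] q_used=2 → run A
t=21: queue=[G,B] q_used=0 → run G
t=22: queue=[G,B] q_used=1 → run G
t=23: queue=[B] q_used=0 → run B
t=24: queue=[B] q_used=1 → run B
t=25: (idle)
t=26: (idle)
t=27: (idle)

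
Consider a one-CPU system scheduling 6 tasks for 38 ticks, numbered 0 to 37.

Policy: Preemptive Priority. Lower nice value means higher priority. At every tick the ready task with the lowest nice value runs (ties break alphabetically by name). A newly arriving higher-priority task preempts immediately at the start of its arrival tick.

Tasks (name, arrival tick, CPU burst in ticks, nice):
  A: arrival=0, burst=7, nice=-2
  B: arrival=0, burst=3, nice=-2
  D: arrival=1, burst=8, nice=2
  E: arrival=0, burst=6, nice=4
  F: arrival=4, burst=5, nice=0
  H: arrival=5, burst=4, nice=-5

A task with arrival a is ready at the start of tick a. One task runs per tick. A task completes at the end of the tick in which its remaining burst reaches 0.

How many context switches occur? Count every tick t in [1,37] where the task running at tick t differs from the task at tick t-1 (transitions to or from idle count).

t=0: ready={A,B,E} → run A
t=1: ready={A,B,D,E} → run A
t=2: ready={A,B,D,E} → run A
t=3: ready={A,B,D,E} → run A
t=4: ready={A,B,D,E,F} → run A
t=5: ready={A,B,D,E,F,H} → run H
t=6: ready={A,B,D,E,F,H} → run H
t=7: ready={A,B,D,E,F,H} → run H
t=8: ready={A,B,D,E,F,H} → run H
t=9: ready={A,B,D,E,F} → run A
t=10: ready={A,B,D,E,F} → run A
t=11: ready={B,D,E,F} → run B
t=12: ready={B,D,E,F} → run B
t=13: ready={B,D,E,F} → run B
t=14: ready={D,E,F} → run F
t=15: ready={D,E,F} → run F
t=16: ready={D,E,F} → run F
t=17: ready={D,E,F} → run F
t=18: ready={D,E,F} → run F
t=19: ready={D,E} → run D
t=20: ready={D,E} → run D
t=21: ready={D,E} → run D
t=22: ready={D,E} → run D
t=23: ready={D,E} → run D
t=24: ready={D,E} → run D
t=25: ready={D,E} → run D
t=26: ready={D,E} → run D
t=27: ready={E} → run E
t=28: ready={E} → run E
t=29: ready={E} → run E
t=30: ready={E} → run E
t=31: ready={E} → run E
t=32: ready={E} → run E
t=33: (idle)
t=34: (idle)
t=35: (idle)
t=36: (idle)
t=37: (idle)

context switches = 7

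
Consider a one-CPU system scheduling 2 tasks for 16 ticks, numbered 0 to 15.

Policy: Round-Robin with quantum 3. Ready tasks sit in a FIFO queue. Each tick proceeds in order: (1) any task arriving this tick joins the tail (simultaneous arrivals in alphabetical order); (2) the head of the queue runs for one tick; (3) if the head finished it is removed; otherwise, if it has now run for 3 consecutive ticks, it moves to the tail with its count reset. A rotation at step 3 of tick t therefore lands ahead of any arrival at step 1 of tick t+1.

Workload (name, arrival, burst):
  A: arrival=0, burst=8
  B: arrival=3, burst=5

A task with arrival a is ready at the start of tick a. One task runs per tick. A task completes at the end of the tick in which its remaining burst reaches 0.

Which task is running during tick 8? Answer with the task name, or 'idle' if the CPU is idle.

running at tick 8 = B

t=0: queue=[A] q_used=0 → run A
t=1: queue=[A] q_used=1 → run A
t=2: queue=[A] q_used=2 → run A
t=3: queue=[A,B] q_used=0 → run A
t=4: queue=[A,B] q_used=1 → run A
t=5: queue=[A,B] q_used=2 → run A
t=6: queue=[B,A] q_used=0 → run B
t=7: queue=[B,A] q_used=1 → run B
t=8: queue=[B,A] q_used=2 → run B
t=9: queue=[A,B] q_used=0 → run A
t=10: queue=[A,B] q_used=1 → run A
t=11: queue=[B] q_used=0 → run B
t=12: queue=[B] q_used=1 → run B
t=13: (idle)
t=14: (idle)
t=15: (idle)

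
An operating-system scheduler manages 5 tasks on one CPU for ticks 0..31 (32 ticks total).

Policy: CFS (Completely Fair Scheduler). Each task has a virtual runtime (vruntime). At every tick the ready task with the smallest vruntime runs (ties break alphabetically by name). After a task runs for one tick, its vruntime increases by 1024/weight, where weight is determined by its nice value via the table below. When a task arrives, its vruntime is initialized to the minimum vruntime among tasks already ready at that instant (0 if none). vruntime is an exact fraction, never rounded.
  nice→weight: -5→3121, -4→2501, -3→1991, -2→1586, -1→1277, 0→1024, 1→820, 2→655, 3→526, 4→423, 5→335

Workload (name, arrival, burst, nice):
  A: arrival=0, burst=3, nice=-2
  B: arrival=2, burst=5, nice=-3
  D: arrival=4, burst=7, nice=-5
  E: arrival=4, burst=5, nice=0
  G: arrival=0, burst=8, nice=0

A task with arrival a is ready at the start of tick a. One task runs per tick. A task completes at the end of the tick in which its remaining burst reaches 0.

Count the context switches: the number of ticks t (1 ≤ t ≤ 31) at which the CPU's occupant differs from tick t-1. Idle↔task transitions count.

context switches = 24

t=0: vr[A=0 G=0] → run A
t=1: vr[A=512/793 G=0] → run G
t=2: vr[A=512/793 B=512/793 G=1] → run A
t=3: vr[A=1024/793 B=512/793 G=1] → run B
t=4: vr[A=1024/793 B=1831424/1578863 D=1 E=1 G=1] → run D
t=5: vr[A=1024/793 B=1831424/1578863 D=4145/3121 E=1 G=1] → run E
t=6: vr[A=1024/793 B=1831424/1578863 D=4145/3121 E=2 G=1] → run G
t=7: vr[A=1024/793 B=1831424/1578863 D=4145/3121 E=2 G=2] → run B
t=8: vr[A=1024/793 B=2643456/1578863 D=4145/3121 E=2 G=2] → run A
t=9: vr[B=2643456/1578863 D=4145/3121 E=2 G=2] → run D
t=10: vr[B=2643456/1578863 D=5169/3121 E=2 G=2] → run D
t=11: vr[B=2643456/1578863 D=6193/3121 E=2 G=2] → run B
t=12: vr[B=3455488/1578863 D=6193/3121 E=2 G=2] → run D
t=13: vr[B=3455488/1578863 D=7217/3121 E=2 G=2] → run E
t=14: vr[B=3455488/1578863 D=7217/3121 E=3 G=2] → run G
t=15: vr[B=3455488/1578863 D=7217/3121 E=3 G=3] → run B
t=16: vr[B=4267520/1578863 D=7217/3121 E=3 G=3] → run D
t=17: vr[B=4267520/1578863 D=8241/3121 E=3 G=3] → run D
t=18: vr[B=4267520/1578863 D=9265/3121 E=3 G=3] → run B
t=19: vr[D=9265/3121 E=3 G=3] → run D
t=20: vr[E=3 G=3] → run E
t=21: vr[E=4 G=3] → run G
t=22: vr[E=4 G=4] → run E
t=23: vr[E=5 G=4] → run G
t=24: vr[E=5 G=5] → run E
t=25: vr[G=5] → run G
t=26: vr[G=6] → run G
t=27: vr[G=7] → run G
t=28: (idle)
t=29: (idle)
t=30: (idle)
t=31: (idle)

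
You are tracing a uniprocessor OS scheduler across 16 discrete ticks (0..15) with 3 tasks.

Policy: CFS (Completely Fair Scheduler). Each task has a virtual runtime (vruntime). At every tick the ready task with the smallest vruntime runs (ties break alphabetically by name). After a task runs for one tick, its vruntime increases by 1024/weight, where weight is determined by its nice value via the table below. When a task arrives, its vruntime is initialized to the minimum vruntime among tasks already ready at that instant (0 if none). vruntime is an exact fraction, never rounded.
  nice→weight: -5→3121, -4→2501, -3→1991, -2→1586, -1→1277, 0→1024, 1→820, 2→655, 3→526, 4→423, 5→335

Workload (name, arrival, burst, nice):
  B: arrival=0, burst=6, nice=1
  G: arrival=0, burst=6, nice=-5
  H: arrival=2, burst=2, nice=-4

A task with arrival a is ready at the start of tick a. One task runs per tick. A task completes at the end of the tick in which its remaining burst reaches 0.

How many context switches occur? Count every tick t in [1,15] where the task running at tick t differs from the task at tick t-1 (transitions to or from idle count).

context switches = 9

t=0: vr[B=0 G=0] → run B
t=1: vr[B=256/205 G=0] → run G
t=2: vr[B=256/205 G=1024/3121 H=1024/3121] → run G
t=3: vr[B=256/205 G=2048/3121 H=1024/3121] → run H
t=4: vr[B=256/205 G=2048/3121 H=5756928/7805621] → run G
t=5: vr[B=256/205 G=3072/3121 H=5756928/7805621] → run H
t=6: vr[B=256/205 G=3072/3121] → run G
t=7: vr[B=256/205 G=4096/3121] → run B
t=8: vr[B=512/205 G=4096/3121] → run G
t=9: vr[B=512/205 G=5120/3121] → run G
t=10: vr[B=512/205] → run B
t=11: vr[B=768/205] → run B
t=12: vr[B=1024/205] → run B
t=13: vr[B=256/41] → run B
t=14: (idle)
t=15: (idle)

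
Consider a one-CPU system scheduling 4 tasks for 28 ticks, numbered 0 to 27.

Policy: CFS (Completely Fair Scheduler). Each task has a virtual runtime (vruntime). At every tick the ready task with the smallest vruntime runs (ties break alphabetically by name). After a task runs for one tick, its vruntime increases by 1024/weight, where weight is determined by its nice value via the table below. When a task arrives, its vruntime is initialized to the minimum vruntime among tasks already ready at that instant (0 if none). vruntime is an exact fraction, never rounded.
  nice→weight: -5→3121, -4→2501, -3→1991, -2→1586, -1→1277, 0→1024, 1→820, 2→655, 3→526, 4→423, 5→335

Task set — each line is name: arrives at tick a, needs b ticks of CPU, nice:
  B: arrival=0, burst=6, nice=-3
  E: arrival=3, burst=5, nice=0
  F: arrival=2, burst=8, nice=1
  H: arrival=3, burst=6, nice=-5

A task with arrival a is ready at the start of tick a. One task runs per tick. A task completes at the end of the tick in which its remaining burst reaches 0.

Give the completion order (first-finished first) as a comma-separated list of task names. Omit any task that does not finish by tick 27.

t=0: vr[B=0] → run B
t=1: vr[B=1024/1991] → run B
t=2: vr[B=2048/1991 F=2048/1991] → run B
t=3: vr[B=3072/1991 E=2048/1991 F=2048/1991 H=2048/1991] → run E
t=4: vr[B=3072/1991 E=4039/1991 F=2048/1991 H=2048/1991] → run F
t=5: vr[B=3072/1991 E=4039/1991 F=929536/408155 H=2048/1991] → run H
t=6: vr[B=3072/1991 E=4039/1991 F=929536/408155 H=8430592/6213911] → run H
t=7: vr[B=3072/1991 E=4039/1991 F=929536/408155 H=10469376/6213911] → run B
t=8: vr[B=4096/1991 E=4039/1991 F=929536/408155 H=10469376/6213911] → run H
t=9: vr[B=4096/1991 E=4039/1991 F=929536/408155 H=12508160/6213911] → run H
t=10: vr[B=4096/1991 E=4039/1991 F=929536/408155 H=14546944/6213911] → run E
t=11: vr[B=4096/1991 E=6030/1991 F=929536/408155 H=14546944/6213911] → run B
t=12: vr[B=5120/1991 E=6030/1991 F=929536/408155 H=14546944/6213911] → run F
t=13: vr[B=5120/1991 E=6030/1991 F=1439232/408155 H=14546944/6213911] → run H
t=14: vr[B=5120/1991 E=6030/1991 F=1439232/408155 H=16585728/6213911] → run B
t=15: vr[E=6030/1991 F=1439232/408155 H=16585728/6213911] → run H
t=16: vr[E=6030/1991 F=1439232/408155] → run E
t=17: vr[E=8021/1991 F=1439232/408155] → run F
t=18: vr[E=8021/1991 F=1948928/408155] → run E
t=19: vr[E=10012/1991 F=1948928/408155] → run F
t=20: vr[E=10012/1991 F=2458624/408155] → run E
t=21: vr[F=2458624/408155] → run F
t=22: vr[F=593664/81631] → run F
t=23: vr[F=3478016/408155] → run F
t=24: vr[F=3987712/408155] → run F
t=25: (idle)
t=26: (idle)
t=27: (idle)

completion order = B, H, E, F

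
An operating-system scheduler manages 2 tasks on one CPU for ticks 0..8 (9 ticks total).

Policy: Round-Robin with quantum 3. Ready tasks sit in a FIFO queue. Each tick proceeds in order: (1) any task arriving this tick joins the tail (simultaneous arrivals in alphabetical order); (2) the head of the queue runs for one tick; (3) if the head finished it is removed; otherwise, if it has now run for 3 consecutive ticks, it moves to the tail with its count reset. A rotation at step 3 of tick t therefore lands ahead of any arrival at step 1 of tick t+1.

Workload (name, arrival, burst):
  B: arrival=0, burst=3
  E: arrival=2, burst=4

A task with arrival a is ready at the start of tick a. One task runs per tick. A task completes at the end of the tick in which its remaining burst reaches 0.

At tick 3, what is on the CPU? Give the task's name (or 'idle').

running at tick 3 = E

t=0: queue=[B] q_used=0 → run B
t=1: queue=[B] q_used=1 → run B
t=2: queue=[B,E] q_used=2 → run B
t=3: queue=[E] q_used=0 → run E
t=4: queue=[E] q_used=1 → run E
t=5: queue=[E] q_used=2 → run E
t=6: queue=[E] q_used=0 → run E
t=7: (idle)
t=8: (idle)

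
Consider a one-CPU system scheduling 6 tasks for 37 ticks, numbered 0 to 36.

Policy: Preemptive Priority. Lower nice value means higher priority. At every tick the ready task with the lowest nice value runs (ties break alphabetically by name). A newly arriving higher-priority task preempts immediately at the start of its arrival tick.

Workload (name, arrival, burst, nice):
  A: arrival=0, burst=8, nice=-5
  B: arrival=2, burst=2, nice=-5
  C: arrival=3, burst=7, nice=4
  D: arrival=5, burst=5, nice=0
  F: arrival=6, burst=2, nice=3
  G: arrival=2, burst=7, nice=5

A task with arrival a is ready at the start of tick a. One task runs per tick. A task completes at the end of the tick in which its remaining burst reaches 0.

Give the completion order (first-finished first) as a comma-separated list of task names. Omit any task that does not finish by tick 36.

t=0: ready={A} → run A
t=1: ready={A} → run A
t=2: ready={A,B,G} → run A
t=3: ready={A,B,C,G} → run A
t=4: ready={A,B,C,G} → run A
t=5: ready={A,B,C,D,G} → run A
t=6: ready={A,B,C,D,F,G} → run A
t=7: ready={A,B,C,D,F,G} → run A
t=8: ready={B,C,D,F,G} → run B
t=9: ready={B,C,D,F,G} → run B
t=10: ready={C,D,F,G} → run D
t=11: ready={C,D,F,G} → run D
t=12: ready={C,D,F,G} → run D
t=13: ready={C,D,F,G} → run D
t=14: ready={C,D,F,G} → run D
t=15: ready={C,F,G} → run F
t=16: ready={C,F,G} → run F
t=17: ready={C,G} → run C
t=18: ready={C,G} → run C
t=19: ready={C,G} → run C
t=20: ready={C,G} → run C
t=21: ready={C,G} → run C
t=22: ready={C,G} → run C
t=23: ready={C,G} → run C
t=24: ready={G} → run G
t=25: ready={G} → run G
t=26: ready={G} → run G
t=27: ready={G} → run G
t=28: ready={G} → run G
t=29: ready={G} → run G
t=30: ready={G} → run G
t=31: (idle)
t=32: (idle)
t=33: (idle)
t=34: (idle)
t=35: (idle)
t=36: (idle)

completion order = A, B, D, F, C, G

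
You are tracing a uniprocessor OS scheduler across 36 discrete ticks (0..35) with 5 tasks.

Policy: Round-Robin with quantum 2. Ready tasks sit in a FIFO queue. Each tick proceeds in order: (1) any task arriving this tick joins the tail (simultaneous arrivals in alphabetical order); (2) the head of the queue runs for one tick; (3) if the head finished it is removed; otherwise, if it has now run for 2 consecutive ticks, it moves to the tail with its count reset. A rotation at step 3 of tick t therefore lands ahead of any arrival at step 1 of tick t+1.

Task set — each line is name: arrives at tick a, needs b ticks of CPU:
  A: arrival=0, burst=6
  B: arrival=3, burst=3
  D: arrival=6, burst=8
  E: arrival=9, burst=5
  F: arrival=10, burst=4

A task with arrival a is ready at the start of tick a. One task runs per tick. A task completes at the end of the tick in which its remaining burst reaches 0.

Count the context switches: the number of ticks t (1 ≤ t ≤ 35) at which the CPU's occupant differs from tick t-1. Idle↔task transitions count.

context switches = 13

t=0: queue=[A] q_used=0 → run A
t=1: queue=[A] q_used=1 → run A
t=2: queue=[A] q_used=0 → run A
t=3: queue=[A,B] q_used=1 → run A
t=4: queue=[B,A] q_used=0 → run B
t=5: queue=[B,A] q_used=1 → run B
t=6: queue=[A,B,D] q_used=0 → run A
t=7: queue=[A,B,D] q_used=1 → run A
t=8: queue=[B,D] q_used=0 → run B
t=9: queue=[D,E] q_used=0 → run D
t=10: queue=[D,E,F] q_used=1 → run D
t=11: queue=[E,F,D] q_used=0 → run E
t=12: queue=[E,F,D] q_used=1 → run E
t=13: queue=[F,D,E] q_used=0 → run F
t=14: queue=[F,D,E] q_used=1 → run F
t=15: queue=[D,E,F] q_used=0 → run D
t=16: queue=[D,E,F] q_used=1 → run D
t=17: queue=[E,F,D] q_used=0 → run E
t=18: queue=[E,F,D] q_used=1 → run E
t=19: queue=[F,D,E] q_used=0 → run F
t=20: queue=[F,D,E] q_used=1 → run F
t=21: queue=[D,E] q_used=0 → run D
t=22: queue=[D,E] q_used=1 → run D
t=23: queue=[E,D] q_used=0 → run E
t=24: queue=[D] q_used=0 → run D
t=25: queue=[D] q_used=1 → run D
t=26: (idle)
t=27: (idle)
t=28: (idle)
t=29: (idle)
t=30: (idle)
t=31: (idle)
t=32: (idle)
t=33: (idle)
t=34: (idle)
t=35: (idle)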